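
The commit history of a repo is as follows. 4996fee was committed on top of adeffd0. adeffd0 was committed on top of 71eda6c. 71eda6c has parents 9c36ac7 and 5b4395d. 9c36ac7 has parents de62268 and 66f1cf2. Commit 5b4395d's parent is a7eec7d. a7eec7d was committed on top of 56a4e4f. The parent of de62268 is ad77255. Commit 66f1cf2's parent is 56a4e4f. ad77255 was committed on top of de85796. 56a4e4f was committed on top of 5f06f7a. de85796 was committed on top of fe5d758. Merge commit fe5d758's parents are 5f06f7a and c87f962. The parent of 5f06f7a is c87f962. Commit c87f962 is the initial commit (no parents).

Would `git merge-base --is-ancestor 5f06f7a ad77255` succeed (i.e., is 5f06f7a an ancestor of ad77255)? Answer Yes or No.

Yes

Ancestors of ad77255 (commits reachable by following parents): {5f06f7a, ad77255, c87f962, de85796, fe5d758}.
5f06f7a is in that set, so it is an ancestor of ad77255.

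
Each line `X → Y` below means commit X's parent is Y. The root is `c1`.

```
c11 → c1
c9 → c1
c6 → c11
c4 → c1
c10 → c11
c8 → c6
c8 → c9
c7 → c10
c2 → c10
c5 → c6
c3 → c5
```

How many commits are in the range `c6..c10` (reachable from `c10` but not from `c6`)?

1

Reachable from c10: {c1, c10, c11}.
Reachable from c6: {c1, c11, c6}.
In c10's history but not c6's: {c10} — 1 commit.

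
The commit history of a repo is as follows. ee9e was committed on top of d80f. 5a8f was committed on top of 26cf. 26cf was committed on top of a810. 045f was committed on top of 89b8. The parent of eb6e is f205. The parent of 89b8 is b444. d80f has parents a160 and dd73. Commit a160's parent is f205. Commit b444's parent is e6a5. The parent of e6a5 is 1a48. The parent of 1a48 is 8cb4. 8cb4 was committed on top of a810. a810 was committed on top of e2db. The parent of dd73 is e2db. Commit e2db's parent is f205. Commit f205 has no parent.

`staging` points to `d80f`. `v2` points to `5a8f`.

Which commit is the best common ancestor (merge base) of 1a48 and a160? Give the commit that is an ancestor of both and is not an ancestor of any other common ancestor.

Ancestors of 1a48: {1a48, 8cb4, a810, e2db, f205}.
Ancestors of a160: {a160, f205}.
Common ancestors: {f205}.
The only common ancestor is f205, so it is the merge base.

f205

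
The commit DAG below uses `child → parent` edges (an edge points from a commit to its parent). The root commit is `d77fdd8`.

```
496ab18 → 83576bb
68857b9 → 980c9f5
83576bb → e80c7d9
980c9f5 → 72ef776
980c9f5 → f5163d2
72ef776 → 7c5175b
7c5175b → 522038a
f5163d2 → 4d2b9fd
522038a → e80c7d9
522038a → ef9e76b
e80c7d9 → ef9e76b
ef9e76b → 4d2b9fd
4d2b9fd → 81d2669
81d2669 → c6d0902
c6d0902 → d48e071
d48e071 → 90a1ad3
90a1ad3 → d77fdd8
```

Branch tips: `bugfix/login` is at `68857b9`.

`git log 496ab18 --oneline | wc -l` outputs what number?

Walking parent pointers from 496ab18: reachable set = {496ab18, 4d2b9fd, 81d2669, 83576bb, 90a1ad3, c6d0902, d48e071, d77fdd8, e80c7d9, ef9e76b}.
That is 10 commits.

10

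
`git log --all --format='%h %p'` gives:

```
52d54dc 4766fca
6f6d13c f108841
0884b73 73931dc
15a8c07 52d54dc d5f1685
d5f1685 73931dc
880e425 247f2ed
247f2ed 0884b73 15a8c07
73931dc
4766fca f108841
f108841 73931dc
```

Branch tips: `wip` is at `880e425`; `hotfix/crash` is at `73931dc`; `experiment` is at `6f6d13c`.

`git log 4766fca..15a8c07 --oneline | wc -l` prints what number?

Reachable from 15a8c07: {15a8c07, 4766fca, 52d54dc, 73931dc, d5f1685, f108841}.
Reachable from 4766fca: {4766fca, 73931dc, f108841}.
In 15a8c07's history but not 4766fca's: {15a8c07, 52d54dc, d5f1685} — 3 commits.

3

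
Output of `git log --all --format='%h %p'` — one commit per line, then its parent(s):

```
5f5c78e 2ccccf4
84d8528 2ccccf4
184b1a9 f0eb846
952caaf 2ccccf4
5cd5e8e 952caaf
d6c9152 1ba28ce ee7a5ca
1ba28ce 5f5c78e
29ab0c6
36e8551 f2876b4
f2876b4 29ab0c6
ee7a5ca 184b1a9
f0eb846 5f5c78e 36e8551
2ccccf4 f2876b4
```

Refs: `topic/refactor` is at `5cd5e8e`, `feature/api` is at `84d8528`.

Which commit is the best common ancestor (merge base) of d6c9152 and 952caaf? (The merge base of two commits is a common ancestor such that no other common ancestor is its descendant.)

2ccccf4

Ancestors of d6c9152: {184b1a9, 1ba28ce, 29ab0c6, 2ccccf4, 36e8551, 5f5c78e, d6c9152, ee7a5ca, f0eb846, f2876b4}.
Ancestors of 952caaf: {29ab0c6, 2ccccf4, 952caaf, f2876b4}.
Common ancestors: {29ab0c6, 2ccccf4, f2876b4}.
Among these, 2ccccf4 is not an ancestor of any other common ancestor — it is the merge base.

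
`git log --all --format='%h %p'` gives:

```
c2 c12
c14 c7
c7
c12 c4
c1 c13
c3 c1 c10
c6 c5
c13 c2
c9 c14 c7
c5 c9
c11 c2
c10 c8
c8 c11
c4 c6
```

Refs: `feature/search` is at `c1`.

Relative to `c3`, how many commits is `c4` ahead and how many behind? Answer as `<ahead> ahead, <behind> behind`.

0 ahead, 8 behind

Reachable from c4: {c14, c4, c5, c6, c7, c9}.
Reachable from c3: {c1, c10, c11, c12, c13, c14, c2, c3, c4, c5, c6, c7, c8, c9}.
Only in c4's history (ahead): {} — 0.
Only in c3's history (behind): {c1, c10, c11, c12, c13, c2, c3, c8} — 8.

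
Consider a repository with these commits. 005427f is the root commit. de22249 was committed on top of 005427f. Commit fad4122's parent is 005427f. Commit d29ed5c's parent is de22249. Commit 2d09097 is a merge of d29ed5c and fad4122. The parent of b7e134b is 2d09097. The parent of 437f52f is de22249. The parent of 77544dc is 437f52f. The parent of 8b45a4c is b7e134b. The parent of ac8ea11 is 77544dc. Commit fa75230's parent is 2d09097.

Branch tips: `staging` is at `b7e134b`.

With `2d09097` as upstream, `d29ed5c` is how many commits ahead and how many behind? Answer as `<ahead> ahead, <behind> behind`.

0 ahead, 2 behind

Reachable from d29ed5c: {005427f, d29ed5c, de22249}.
Reachable from 2d09097: {005427f, 2d09097, d29ed5c, de22249, fad4122}.
Only in d29ed5c's history (ahead): {} — 0.
Only in 2d09097's history (behind): {2d09097, fad4122} — 2.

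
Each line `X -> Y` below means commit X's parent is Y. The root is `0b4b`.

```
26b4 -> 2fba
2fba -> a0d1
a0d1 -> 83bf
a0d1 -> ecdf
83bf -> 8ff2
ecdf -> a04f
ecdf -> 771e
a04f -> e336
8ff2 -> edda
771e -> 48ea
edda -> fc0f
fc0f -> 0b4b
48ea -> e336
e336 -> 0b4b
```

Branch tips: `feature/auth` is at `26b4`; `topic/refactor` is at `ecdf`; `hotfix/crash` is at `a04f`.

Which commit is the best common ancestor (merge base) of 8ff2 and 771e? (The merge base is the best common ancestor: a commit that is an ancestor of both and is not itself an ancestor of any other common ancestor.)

Ancestors of 8ff2: {0b4b, 8ff2, edda, fc0f}.
Ancestors of 771e: {0b4b, 48ea, 771e, e336}.
Common ancestors: {0b4b}.
The only common ancestor is 0b4b, so it is the merge base.

0b4b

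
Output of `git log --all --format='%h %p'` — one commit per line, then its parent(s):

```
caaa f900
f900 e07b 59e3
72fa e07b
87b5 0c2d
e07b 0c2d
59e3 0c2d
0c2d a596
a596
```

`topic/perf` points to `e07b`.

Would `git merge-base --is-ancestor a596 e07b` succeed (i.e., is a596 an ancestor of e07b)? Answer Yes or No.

Ancestors of e07b (commits reachable by following parents): {0c2d, a596, e07b}.
a596 is in that set, so it is an ancestor of e07b.

Yes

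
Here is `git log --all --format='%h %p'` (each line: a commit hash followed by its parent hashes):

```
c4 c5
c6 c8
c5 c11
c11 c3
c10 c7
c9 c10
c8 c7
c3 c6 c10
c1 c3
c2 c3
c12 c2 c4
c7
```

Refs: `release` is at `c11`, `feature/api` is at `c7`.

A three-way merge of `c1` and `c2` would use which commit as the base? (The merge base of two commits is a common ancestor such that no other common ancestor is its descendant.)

c3

Ancestors of c1: {c1, c10, c3, c6, c7, c8}.
Ancestors of c2: {c10, c2, c3, c6, c7, c8}.
Common ancestors: {c10, c3, c6, c7, c8}.
Among these, c3 is not an ancestor of any other common ancestor — it is the merge base.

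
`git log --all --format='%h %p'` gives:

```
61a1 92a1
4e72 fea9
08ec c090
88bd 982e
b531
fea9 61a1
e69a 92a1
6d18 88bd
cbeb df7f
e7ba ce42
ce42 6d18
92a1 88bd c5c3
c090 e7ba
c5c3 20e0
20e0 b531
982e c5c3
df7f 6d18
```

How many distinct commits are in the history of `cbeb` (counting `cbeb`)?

Walking parent pointers from cbeb: reachable set = {20e0, 6d18, 88bd, 982e, b531, c5c3, cbeb, df7f}.
That is 8 commits.

8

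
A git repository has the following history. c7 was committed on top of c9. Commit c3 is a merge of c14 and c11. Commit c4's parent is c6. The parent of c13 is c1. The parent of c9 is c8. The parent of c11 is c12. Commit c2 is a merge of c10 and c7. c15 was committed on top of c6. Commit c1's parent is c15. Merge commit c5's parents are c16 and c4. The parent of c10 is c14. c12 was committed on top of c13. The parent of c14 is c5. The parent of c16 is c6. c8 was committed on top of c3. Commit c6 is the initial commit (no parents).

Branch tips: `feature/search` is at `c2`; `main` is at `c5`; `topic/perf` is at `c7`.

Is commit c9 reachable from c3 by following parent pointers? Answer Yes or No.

No

Ancestors of c3: {c1, c11, c12, c13, c14, c15, c16, c3, c4, c5, c6}.
c9 is not in that set, so it is not an ancestor of c3.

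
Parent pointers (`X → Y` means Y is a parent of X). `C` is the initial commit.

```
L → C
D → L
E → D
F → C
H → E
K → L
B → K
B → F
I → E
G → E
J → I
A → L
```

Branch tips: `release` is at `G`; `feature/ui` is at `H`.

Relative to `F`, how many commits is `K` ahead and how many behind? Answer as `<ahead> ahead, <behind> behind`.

2 ahead, 1 behind

Reachable from K: {C, K, L}.
Reachable from F: {C, F}.
Only in K's history (ahead): {K, L} — 2.
Only in F's history (behind): {F} — 1.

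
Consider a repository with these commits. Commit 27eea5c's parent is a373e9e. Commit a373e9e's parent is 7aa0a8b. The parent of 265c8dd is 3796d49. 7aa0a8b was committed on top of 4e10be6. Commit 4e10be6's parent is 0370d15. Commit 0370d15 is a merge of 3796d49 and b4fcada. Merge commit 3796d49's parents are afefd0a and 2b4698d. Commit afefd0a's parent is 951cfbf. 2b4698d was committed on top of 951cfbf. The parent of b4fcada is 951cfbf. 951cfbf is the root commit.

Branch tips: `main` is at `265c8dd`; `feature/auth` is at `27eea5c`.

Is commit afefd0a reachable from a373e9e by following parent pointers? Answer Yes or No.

Ancestors of a373e9e (commits reachable by following parents): {0370d15, 2b4698d, 3796d49, 4e10be6, 7aa0a8b, 951cfbf, a373e9e, afefd0a, b4fcada}.
afefd0a is in that set, so it is an ancestor of a373e9e.

Yes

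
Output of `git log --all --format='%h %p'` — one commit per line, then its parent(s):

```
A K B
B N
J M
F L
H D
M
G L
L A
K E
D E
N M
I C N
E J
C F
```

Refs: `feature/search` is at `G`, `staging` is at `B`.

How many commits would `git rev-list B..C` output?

Reachable from C: {A, B, C, E, F, J, K, L, M, N}.
Reachable from B: {B, M, N}.
In C's history but not B's: {A, C, E, F, J, K, L} — 7 commits.

7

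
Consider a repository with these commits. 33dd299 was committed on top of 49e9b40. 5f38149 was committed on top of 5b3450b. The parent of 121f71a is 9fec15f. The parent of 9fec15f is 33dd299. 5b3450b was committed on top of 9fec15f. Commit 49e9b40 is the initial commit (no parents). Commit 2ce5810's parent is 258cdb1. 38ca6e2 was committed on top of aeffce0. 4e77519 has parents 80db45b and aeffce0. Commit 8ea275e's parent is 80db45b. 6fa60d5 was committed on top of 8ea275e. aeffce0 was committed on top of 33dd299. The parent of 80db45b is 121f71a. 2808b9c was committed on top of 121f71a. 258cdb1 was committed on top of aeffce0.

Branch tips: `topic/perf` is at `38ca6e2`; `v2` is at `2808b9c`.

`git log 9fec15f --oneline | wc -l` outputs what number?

Walking parent pointers from 9fec15f: reachable set = {33dd299, 49e9b40, 9fec15f}.
That is 3 commits.

3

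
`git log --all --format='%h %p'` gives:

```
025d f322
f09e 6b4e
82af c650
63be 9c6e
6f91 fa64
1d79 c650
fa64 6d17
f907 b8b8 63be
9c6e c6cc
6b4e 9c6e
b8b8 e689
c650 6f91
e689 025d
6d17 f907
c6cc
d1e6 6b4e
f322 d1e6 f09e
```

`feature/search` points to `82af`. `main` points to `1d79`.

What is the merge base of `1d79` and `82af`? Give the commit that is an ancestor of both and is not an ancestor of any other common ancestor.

c650

Ancestors of 1d79: {025d, 1d79, 63be, 6b4e, 6d17, 6f91, 9c6e, b8b8, c650, c6cc, d1e6, e689, f09e, f322, f907, fa64}.
Ancestors of 82af: {025d, 63be, 6b4e, 6d17, 6f91, 82af, 9c6e, b8b8, c650, c6cc, d1e6, e689, f09e, f322, f907, fa64}.
Common ancestors: {025d, 63be, 6b4e, 6d17, 6f91, 9c6e, b8b8, c650, c6cc, d1e6, e689, f09e, f322, f907, fa64}.
Among these, c650 is not an ancestor of any other common ancestor — it is the merge base.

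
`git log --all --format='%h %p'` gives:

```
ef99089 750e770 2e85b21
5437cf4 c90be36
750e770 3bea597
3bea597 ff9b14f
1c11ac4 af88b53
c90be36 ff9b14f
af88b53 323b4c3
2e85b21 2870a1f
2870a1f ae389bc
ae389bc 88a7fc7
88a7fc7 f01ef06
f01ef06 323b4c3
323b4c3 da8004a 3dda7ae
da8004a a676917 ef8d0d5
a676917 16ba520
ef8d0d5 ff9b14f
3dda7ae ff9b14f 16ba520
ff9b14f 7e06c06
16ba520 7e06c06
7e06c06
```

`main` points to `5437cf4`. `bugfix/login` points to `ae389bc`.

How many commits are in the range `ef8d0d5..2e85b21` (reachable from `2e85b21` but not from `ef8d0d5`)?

Reachable from 2e85b21: {16ba520, 2870a1f, 2e85b21, 323b4c3, 3dda7ae, 7e06c06, 88a7fc7, a676917, ae389bc, da8004a, ef8d0d5, f01ef06, ff9b14f}.
Reachable from ef8d0d5: {7e06c06, ef8d0d5, ff9b14f}.
In 2e85b21's history but not ef8d0d5's: {16ba520, 2870a1f, 2e85b21, 323b4c3, 3dda7ae, 88a7fc7, a676917, ae389bc, da8004a, f01ef06} — 10 commits.

10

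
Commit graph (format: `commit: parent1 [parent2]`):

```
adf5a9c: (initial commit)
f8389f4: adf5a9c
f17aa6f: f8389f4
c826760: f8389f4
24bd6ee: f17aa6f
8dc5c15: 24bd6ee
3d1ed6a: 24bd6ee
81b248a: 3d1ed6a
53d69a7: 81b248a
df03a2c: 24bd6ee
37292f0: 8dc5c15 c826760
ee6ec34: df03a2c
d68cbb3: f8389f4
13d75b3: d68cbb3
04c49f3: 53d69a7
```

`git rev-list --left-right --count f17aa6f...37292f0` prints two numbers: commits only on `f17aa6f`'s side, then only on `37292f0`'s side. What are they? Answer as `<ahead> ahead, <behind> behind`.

0 ahead, 4 behind

Reachable from f17aa6f: {adf5a9c, f17aa6f, f8389f4}.
Reachable from 37292f0: {24bd6ee, 37292f0, 8dc5c15, adf5a9c, c826760, f17aa6f, f8389f4}.
Only in f17aa6f's history (ahead): {} — 0.
Only in 37292f0's history (behind): {24bd6ee, 37292f0, 8dc5c15, c826760} — 4.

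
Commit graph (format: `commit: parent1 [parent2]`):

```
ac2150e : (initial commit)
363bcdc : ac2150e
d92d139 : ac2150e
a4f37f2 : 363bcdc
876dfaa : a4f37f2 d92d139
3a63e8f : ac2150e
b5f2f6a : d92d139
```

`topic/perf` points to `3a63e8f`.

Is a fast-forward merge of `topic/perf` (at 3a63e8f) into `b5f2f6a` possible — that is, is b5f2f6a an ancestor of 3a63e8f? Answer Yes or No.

No

A fast-forward from b5f2f6a to 3a63e8f is possible iff b5f2f6a is an ancestor of 3a63e8f.
Ancestors of 3a63e8f: {3a63e8f, ac2150e}.
b5f2f6a is not among them, so fast-forward is not possible.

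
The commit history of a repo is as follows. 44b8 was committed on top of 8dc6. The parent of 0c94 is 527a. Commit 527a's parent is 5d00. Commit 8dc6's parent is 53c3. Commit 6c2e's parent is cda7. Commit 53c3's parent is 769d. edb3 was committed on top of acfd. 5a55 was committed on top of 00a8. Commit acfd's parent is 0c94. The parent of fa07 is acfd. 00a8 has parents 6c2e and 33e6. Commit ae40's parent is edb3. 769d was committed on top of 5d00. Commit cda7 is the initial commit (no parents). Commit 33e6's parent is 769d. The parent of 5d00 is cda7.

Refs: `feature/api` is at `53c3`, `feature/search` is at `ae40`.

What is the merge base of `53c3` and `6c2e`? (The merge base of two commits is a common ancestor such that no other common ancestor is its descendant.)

cda7

Ancestors of 53c3: {53c3, 5d00, 769d, cda7}.
Ancestors of 6c2e: {6c2e, cda7}.
Common ancestors: {cda7}.
The only common ancestor is cda7, so it is the merge base.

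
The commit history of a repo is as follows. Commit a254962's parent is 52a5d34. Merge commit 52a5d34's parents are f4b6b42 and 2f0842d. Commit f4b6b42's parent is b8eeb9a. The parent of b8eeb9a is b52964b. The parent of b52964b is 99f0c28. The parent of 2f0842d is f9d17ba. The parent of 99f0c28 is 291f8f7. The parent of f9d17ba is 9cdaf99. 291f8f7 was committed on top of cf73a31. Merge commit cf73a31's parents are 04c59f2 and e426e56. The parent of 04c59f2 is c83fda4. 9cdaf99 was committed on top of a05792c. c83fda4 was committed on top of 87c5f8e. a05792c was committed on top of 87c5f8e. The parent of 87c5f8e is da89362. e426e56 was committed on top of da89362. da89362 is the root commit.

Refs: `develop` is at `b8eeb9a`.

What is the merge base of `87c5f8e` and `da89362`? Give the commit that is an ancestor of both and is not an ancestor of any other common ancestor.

da89362

Ancestors of 87c5f8e: {87c5f8e, da89362}.
Ancestors of da89362: {da89362}.
Common ancestors: {da89362}.
The only common ancestor is da89362, so it is the merge base.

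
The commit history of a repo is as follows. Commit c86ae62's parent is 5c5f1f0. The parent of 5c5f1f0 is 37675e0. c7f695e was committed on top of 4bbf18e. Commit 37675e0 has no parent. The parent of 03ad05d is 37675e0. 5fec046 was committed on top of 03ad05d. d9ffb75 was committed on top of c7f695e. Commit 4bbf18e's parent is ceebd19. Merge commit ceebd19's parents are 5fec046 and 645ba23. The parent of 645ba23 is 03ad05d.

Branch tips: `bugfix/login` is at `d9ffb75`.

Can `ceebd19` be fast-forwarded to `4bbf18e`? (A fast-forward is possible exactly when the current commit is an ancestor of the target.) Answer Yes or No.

Yes

A fast-forward from ceebd19 to 4bbf18e is possible iff ceebd19 is an ancestor of 4bbf18e.
Ancestors of 4bbf18e: {03ad05d, 37675e0, 4bbf18e, 5fec046, 645ba23, ceebd19}.
ceebd19 is among them, so fast-forward is possible.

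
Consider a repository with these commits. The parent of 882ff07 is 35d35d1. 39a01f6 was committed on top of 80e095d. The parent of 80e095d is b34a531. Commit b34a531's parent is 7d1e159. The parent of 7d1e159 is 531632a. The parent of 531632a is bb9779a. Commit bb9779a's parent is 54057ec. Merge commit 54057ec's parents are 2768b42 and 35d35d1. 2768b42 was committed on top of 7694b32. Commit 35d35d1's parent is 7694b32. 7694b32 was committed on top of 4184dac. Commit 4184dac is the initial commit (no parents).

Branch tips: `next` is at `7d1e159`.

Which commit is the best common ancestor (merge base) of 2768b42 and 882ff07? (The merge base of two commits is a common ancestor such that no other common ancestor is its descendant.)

7694b32

Ancestors of 2768b42: {2768b42, 4184dac, 7694b32}.
Ancestors of 882ff07: {35d35d1, 4184dac, 7694b32, 882ff07}.
Common ancestors: {4184dac, 7694b32}.
Among these, 7694b32 is not an ancestor of any other common ancestor — it is the merge base.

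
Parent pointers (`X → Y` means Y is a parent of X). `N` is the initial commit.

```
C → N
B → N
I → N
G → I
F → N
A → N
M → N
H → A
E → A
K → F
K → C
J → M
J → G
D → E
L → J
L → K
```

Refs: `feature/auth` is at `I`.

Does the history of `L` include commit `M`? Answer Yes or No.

Ancestors of L (commits reachable by following parents): {C, F, G, I, J, K, L, M, N}.
M is in that set, so it is an ancestor of L.

Yes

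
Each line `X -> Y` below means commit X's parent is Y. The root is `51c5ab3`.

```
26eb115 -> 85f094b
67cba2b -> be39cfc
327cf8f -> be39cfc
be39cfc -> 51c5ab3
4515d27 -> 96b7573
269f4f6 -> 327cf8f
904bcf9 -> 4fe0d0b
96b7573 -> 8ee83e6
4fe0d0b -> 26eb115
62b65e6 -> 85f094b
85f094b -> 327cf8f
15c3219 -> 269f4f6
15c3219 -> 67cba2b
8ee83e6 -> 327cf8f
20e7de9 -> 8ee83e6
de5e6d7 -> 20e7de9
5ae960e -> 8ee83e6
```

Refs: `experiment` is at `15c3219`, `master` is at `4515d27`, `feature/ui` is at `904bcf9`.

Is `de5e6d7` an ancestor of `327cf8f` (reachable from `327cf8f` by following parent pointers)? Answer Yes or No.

Ancestors of 327cf8f: {327cf8f, 51c5ab3, be39cfc}.
de5e6d7 is not in that set, so it is not an ancestor of 327cf8f.

No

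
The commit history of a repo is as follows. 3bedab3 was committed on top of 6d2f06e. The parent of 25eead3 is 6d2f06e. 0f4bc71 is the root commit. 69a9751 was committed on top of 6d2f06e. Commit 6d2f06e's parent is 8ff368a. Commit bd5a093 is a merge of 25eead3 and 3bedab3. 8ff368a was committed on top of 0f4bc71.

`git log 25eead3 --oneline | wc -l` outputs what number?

4

Walking parent pointers from 25eead3: reachable set = {0f4bc71, 25eead3, 6d2f06e, 8ff368a}.
That is 4 commits.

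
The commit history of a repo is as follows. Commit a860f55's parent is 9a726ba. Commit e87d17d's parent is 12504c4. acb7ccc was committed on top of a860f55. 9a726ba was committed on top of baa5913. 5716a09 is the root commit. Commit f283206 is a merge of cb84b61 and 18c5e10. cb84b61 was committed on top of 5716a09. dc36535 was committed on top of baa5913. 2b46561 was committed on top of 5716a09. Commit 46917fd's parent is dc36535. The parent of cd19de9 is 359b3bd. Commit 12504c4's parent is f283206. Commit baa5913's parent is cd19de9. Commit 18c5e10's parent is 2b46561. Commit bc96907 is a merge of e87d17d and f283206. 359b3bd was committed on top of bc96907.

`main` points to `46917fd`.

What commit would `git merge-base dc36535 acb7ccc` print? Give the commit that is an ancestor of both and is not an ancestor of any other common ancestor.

Ancestors of dc36535: {12504c4, 18c5e10, 2b46561, 359b3bd, 5716a09, baa5913, bc96907, cb84b61, cd19de9, dc36535, e87d17d, f283206}.
Ancestors of acb7ccc: {12504c4, 18c5e10, 2b46561, 359b3bd, 5716a09, 9a726ba, a860f55, acb7ccc, baa5913, bc96907, cb84b61, cd19de9, e87d17d, f283206}.
Common ancestors: {12504c4, 18c5e10, 2b46561, 359b3bd, 5716a09, baa5913, bc96907, cb84b61, cd19de9, e87d17d, f283206}.
Among these, baa5913 is not an ancestor of any other common ancestor — it is the merge base.

baa5913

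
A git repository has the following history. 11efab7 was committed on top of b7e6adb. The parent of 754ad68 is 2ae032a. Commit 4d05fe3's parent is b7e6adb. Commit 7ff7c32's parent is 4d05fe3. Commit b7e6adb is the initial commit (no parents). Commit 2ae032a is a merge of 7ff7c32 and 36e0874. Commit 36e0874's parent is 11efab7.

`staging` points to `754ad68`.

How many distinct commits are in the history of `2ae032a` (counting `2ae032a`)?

6

Walking parent pointers from 2ae032a: reachable set = {11efab7, 2ae032a, 36e0874, 4d05fe3, 7ff7c32, b7e6adb}.
That is 6 commits.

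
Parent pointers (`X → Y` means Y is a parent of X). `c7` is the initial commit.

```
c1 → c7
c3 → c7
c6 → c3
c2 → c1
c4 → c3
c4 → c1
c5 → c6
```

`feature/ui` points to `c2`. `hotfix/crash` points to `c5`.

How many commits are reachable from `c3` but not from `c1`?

1

Reachable from c3: {c3, c7}.
Reachable from c1: {c1, c7}.
In c3's history but not c1's: {c3} — 1 commit.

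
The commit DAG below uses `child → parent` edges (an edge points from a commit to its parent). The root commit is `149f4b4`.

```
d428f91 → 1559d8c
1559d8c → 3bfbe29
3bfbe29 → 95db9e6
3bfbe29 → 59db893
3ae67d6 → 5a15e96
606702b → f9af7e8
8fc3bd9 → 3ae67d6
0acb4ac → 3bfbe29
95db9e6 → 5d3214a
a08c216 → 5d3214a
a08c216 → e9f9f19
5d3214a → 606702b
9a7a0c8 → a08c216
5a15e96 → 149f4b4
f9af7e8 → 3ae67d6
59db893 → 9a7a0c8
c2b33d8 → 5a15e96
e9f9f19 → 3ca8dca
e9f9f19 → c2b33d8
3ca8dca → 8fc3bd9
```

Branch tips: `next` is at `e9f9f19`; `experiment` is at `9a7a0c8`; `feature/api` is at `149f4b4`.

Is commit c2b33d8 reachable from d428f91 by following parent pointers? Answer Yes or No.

Ancestors of d428f91 (commits reachable by following parents): {149f4b4, 1559d8c, 3ae67d6, 3bfbe29, 3ca8dca, 59db893, 5a15e96, 5d3214a, 606702b, 8fc3bd9, 95db9e6, 9a7a0c8, a08c216, c2b33d8, d428f91, e9f9f19, f9af7e8}.
c2b33d8 is in that set, so it is an ancestor of d428f91.

Yes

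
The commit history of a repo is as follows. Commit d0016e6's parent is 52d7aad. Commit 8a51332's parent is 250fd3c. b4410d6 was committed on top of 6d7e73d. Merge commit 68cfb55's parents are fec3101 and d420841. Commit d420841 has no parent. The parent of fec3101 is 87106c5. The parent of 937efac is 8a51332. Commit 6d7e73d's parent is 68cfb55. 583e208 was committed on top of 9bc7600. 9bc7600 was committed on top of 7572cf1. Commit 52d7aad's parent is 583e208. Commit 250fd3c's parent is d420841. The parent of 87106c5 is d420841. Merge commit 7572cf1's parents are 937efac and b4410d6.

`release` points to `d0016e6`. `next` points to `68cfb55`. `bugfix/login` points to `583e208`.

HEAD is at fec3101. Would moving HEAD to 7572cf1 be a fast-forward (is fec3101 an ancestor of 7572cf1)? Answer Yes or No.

A fast-forward from fec3101 to 7572cf1 is possible iff fec3101 is an ancestor of 7572cf1.
Ancestors of 7572cf1: {250fd3c, 68cfb55, 6d7e73d, 7572cf1, 87106c5, 8a51332, 937efac, b4410d6, d420841, fec3101}.
fec3101 is among them, so fast-forward is possible.

Yes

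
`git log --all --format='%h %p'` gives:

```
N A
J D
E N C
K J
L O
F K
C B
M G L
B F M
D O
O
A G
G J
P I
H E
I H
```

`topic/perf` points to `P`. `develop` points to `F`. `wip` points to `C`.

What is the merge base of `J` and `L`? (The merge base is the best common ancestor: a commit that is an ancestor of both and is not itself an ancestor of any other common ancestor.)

O

Ancestors of J: {D, J, O}.
Ancestors of L: {L, O}.
Common ancestors: {O}.
The only common ancestor is O, so it is the merge base.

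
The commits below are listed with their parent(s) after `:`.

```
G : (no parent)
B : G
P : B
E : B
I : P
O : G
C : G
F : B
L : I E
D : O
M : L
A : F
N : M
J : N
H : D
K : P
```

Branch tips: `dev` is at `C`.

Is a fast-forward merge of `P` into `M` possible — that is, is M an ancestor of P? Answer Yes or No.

No

A fast-forward from M to P is possible iff M is an ancestor of P.
Ancestors of P: {B, G, P}.
M is not among them, so fast-forward is not possible.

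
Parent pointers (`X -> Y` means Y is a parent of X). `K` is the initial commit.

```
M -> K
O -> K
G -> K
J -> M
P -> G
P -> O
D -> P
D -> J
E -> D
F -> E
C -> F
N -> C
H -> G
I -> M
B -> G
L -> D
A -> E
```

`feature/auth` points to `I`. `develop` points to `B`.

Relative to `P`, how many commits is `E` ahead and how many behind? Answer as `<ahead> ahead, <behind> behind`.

4 ahead, 0 behind

Reachable from E: {D, E, G, J, K, M, O, P}.
Reachable from P: {G, K, O, P}.
Only in E's history (ahead): {D, E, J, M} — 4.
Only in P's history (behind): {} — 0.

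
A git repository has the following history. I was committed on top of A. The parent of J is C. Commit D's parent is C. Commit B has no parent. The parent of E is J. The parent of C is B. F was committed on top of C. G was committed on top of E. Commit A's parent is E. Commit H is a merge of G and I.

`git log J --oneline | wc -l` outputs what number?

Walking parent pointers from J: reachable set = {B, C, J}.
That is 3 commits.

3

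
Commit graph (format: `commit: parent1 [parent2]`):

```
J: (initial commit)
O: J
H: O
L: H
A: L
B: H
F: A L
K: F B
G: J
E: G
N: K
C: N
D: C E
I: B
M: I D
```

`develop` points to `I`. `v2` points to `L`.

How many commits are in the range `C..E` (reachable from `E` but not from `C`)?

Reachable from E: {E, G, J}.
Reachable from C: {A, B, C, F, H, J, K, L, N, O}.
In E's history but not C's: {E, G} — 2 commits.

2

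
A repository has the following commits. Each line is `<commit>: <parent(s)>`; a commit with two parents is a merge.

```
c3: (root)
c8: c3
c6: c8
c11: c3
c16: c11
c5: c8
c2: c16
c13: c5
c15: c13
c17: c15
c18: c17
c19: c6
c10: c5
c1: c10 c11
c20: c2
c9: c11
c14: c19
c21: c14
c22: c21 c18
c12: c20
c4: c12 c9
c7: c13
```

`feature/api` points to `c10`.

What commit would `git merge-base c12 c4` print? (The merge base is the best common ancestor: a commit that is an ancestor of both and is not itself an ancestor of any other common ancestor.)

Ancestors of c12: {c11, c12, c16, c2, c20, c3}.
Ancestors of c4: {c11, c12, c16, c2, c20, c3, c4, c9}.
Common ancestors: {c11, c12, c16, c2, c20, c3}.
Among these, c12 is not an ancestor of any other common ancestor — it is the merge base.

c12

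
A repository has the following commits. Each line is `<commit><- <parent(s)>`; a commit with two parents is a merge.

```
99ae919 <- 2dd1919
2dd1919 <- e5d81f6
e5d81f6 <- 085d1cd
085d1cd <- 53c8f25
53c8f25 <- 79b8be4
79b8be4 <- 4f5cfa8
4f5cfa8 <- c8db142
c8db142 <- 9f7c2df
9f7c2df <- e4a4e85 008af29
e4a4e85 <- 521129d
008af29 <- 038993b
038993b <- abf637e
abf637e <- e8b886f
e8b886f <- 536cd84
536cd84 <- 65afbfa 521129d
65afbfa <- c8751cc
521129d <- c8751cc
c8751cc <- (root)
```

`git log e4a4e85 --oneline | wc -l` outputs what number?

Walking parent pointers from e4a4e85: reachable set = {521129d, c8751cc, e4a4e85}.
That is 3 commits.

3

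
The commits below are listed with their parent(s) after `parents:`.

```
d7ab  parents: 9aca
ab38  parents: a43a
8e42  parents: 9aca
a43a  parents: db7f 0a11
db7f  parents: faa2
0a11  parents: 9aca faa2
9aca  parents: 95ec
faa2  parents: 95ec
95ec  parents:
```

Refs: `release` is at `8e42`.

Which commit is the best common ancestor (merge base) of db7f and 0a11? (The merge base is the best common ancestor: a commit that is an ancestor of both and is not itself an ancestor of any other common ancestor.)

faa2

Ancestors of db7f: {95ec, db7f, faa2}.
Ancestors of 0a11: {0a11, 95ec, 9aca, faa2}.
Common ancestors: {95ec, faa2}.
Among these, faa2 is not an ancestor of any other common ancestor — it is the merge base.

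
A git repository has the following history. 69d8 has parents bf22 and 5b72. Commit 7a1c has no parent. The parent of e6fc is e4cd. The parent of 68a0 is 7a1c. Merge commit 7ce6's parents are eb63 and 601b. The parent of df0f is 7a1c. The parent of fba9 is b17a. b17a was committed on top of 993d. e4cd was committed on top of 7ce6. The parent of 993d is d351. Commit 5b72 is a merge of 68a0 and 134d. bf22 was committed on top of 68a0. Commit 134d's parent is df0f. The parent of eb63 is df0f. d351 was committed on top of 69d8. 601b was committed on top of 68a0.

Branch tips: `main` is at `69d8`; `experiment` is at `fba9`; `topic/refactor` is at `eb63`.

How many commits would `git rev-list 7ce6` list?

6

Walking parent pointers from 7ce6: reachable set = {601b, 68a0, 7a1c, 7ce6, df0f, eb63}.
That is 6 commits.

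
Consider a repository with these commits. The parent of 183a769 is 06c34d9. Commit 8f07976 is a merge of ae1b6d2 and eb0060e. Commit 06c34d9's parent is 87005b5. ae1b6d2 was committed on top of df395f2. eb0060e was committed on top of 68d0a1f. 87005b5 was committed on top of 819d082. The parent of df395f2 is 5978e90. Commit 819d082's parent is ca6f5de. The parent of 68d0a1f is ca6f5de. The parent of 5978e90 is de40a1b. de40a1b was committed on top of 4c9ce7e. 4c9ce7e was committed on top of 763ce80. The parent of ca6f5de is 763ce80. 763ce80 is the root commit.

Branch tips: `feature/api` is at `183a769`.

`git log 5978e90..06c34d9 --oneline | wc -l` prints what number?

4

Reachable from 06c34d9: {06c34d9, 763ce80, 819d082, 87005b5, ca6f5de}.
Reachable from 5978e90: {4c9ce7e, 5978e90, 763ce80, de40a1b}.
In 06c34d9's history but not 5978e90's: {06c34d9, 819d082, 87005b5, ca6f5de} — 4 commits.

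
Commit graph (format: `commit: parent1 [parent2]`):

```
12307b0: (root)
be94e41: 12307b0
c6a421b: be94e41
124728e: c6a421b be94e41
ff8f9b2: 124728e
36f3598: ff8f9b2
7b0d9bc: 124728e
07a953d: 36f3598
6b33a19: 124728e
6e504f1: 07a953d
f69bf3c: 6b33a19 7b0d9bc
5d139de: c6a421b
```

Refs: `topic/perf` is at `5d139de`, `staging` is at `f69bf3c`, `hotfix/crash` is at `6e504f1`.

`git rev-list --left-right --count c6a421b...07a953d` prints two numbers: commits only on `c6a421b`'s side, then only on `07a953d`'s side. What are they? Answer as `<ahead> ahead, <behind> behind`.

Reachable from c6a421b: {12307b0, be94e41, c6a421b}.
Reachable from 07a953d: {07a953d, 12307b0, 124728e, 36f3598, be94e41, c6a421b, ff8f9b2}.
Only in c6a421b's history (ahead): {} — 0.
Only in 07a953d's history (behind): {07a953d, 124728e, 36f3598, ff8f9b2} — 4.

0 ahead, 4 behind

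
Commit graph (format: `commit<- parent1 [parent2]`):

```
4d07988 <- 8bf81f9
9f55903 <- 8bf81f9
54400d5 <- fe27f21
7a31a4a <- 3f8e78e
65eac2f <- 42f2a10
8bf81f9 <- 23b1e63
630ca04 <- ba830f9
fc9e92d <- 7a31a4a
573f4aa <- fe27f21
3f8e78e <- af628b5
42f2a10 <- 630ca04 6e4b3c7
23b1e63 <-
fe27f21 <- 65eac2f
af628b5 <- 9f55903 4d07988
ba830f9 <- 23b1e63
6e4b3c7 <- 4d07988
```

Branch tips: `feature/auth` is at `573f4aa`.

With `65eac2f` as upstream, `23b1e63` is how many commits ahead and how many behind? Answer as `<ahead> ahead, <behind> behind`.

Reachable from 23b1e63: {23b1e63}.
Reachable from 65eac2f: {23b1e63, 42f2a10, 4d07988, 630ca04, 65eac2f, 6e4b3c7, 8bf81f9, ba830f9}.
Only in 23b1e63's history (ahead): {} — 0.
Only in 65eac2f's history (behind): {42f2a10, 4d07988, 630ca04, 65eac2f, 6e4b3c7, 8bf81f9, ba830f9} — 7.

0 ahead, 7 behind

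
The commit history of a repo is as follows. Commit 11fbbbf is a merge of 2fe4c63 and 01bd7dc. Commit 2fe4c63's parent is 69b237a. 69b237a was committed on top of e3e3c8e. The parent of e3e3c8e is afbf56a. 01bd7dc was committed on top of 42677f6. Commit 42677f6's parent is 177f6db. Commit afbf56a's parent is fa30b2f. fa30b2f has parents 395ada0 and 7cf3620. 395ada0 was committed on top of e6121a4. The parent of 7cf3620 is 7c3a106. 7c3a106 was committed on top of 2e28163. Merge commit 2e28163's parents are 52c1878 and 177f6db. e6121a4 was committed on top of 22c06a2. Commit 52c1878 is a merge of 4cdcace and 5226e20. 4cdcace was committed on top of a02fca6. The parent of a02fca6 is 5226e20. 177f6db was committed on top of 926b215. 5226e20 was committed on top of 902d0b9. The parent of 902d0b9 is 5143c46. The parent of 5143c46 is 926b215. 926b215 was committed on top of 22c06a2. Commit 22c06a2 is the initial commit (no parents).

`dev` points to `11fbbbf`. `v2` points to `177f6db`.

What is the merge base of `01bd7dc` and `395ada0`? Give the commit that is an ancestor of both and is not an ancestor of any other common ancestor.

22c06a2

Ancestors of 01bd7dc: {01bd7dc, 177f6db, 22c06a2, 42677f6, 926b215}.
Ancestors of 395ada0: {22c06a2, 395ada0, e6121a4}.
Common ancestors: {22c06a2}.
The only common ancestor is 22c06a2, so it is the merge base.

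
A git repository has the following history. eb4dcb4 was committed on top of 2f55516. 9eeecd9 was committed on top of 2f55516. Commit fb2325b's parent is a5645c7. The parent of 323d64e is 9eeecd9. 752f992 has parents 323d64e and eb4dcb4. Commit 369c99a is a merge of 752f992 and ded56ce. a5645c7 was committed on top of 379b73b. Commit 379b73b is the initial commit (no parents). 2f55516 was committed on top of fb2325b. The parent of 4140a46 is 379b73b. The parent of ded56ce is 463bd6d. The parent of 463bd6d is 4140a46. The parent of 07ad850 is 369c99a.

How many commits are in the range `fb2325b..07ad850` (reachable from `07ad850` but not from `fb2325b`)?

Reachable from 07ad850: {07ad850, 2f55516, 323d64e, 369c99a, 379b73b, 4140a46, 463bd6d, 752f992, 9eeecd9, a5645c7, ded56ce, eb4dcb4, fb2325b}.
Reachable from fb2325b: {379b73b, a5645c7, fb2325b}.
In 07ad850's history but not fb2325b's: {07ad850, 2f55516, 323d64e, 369c99a, 4140a46, 463bd6d, 752f992, 9eeecd9, ded56ce, eb4dcb4} — 10 commits.

10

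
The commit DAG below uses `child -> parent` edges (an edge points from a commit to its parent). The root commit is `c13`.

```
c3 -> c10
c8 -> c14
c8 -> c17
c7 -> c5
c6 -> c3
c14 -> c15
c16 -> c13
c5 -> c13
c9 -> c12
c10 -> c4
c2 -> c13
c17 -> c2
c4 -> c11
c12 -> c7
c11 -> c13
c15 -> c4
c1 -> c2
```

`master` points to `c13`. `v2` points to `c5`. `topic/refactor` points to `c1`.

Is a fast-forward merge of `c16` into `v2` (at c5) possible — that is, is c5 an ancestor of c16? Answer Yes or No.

No

A fast-forward from c5 to c16 is possible iff c5 is an ancestor of c16.
Ancestors of c16: {c13, c16}.
c5 is not among them, so fast-forward is not possible.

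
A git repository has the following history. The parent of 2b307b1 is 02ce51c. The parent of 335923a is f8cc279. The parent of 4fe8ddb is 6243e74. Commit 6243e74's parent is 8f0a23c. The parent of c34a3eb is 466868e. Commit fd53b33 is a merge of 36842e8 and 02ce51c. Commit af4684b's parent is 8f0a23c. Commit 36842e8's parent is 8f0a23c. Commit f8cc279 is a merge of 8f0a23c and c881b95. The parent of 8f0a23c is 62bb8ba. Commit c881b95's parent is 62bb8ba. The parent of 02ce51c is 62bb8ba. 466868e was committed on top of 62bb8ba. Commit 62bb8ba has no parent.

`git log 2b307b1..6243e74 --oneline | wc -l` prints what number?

Reachable from 6243e74: {6243e74, 62bb8ba, 8f0a23c}.
Reachable from 2b307b1: {02ce51c, 2b307b1, 62bb8ba}.
In 6243e74's history but not 2b307b1's: {6243e74, 8f0a23c} — 2 commits.

2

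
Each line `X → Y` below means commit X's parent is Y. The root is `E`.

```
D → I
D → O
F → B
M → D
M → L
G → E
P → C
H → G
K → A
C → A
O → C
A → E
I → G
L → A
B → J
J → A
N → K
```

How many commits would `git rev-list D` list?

Walking parent pointers from D: reachable set = {A, C, D, E, G, I, O}.
That is 7 commits.

7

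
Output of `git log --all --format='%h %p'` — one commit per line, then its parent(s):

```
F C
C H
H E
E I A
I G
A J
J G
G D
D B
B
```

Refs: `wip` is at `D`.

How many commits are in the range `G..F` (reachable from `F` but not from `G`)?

Reachable from F: {A, B, C, D, E, F, G, H, I, J}.
Reachable from G: {B, D, G}.
In F's history but not G's: {A, C, E, F, H, I, J} — 7 commits.

7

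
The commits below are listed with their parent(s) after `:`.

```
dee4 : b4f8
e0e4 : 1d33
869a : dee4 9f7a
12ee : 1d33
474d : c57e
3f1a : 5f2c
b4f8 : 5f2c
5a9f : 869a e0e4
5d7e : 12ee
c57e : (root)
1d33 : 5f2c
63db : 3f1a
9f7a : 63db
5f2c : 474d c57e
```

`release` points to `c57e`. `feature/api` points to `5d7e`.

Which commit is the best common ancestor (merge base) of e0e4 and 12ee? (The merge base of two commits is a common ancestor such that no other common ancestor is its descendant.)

1d33

Ancestors of e0e4: {1d33, 474d, 5f2c, c57e, e0e4}.
Ancestors of 12ee: {12ee, 1d33, 474d, 5f2c, c57e}.
Common ancestors: {1d33, 474d, 5f2c, c57e}.
Among these, 1d33 is not an ancestor of any other common ancestor — it is the merge base.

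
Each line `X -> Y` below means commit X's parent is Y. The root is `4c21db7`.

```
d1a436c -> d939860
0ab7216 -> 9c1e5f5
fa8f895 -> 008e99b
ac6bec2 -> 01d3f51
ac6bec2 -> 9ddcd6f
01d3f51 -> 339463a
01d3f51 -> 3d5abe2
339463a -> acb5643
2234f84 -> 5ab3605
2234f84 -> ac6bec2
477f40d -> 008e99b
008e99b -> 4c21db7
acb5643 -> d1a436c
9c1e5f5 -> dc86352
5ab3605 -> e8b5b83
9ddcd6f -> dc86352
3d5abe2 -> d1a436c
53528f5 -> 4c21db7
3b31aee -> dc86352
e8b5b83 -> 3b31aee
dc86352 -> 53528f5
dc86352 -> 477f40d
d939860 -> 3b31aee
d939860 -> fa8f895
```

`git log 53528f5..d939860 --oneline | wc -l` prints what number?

Reachable from d939860: {008e99b, 3b31aee, 477f40d, 4c21db7, 53528f5, d939860, dc86352, fa8f895}.
Reachable from 53528f5: {4c21db7, 53528f5}.
In d939860's history but not 53528f5's: {008e99b, 3b31aee, 477f40d, d939860, dc86352, fa8f895} — 6 commits.

6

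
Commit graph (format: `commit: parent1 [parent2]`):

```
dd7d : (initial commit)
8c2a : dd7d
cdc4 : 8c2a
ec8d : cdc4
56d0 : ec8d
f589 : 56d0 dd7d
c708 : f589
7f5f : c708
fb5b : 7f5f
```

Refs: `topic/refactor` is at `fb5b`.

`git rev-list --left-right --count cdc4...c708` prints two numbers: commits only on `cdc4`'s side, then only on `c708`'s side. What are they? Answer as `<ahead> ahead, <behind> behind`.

0 ahead, 4 behind

Reachable from cdc4: {8c2a, cdc4, dd7d}.
Reachable from c708: {56d0, 8c2a, c708, cdc4, dd7d, ec8d, f589}.
Only in cdc4's history (ahead): {} — 0.
Only in c708's history (behind): {56d0, c708, ec8d, f589} — 4.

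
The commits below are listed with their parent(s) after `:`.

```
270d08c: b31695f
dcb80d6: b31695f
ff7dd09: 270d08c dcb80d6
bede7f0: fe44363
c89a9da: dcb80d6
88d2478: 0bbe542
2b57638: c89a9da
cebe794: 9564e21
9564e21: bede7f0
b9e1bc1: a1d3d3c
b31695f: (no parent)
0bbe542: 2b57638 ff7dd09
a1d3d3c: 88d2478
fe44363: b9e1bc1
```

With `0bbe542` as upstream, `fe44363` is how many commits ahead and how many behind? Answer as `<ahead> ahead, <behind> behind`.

4 ahead, 0 behind

Reachable from fe44363: {0bbe542, 270d08c, 2b57638, 88d2478, a1d3d3c, b31695f, b9e1bc1, c89a9da, dcb80d6, fe44363, ff7dd09}.
Reachable from 0bbe542: {0bbe542, 270d08c, 2b57638, b31695f, c89a9da, dcb80d6, ff7dd09}.
Only in fe44363's history (ahead): {88d2478, a1d3d3c, b9e1bc1, fe44363} — 4.
Only in 0bbe542's history (behind): {} — 0.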